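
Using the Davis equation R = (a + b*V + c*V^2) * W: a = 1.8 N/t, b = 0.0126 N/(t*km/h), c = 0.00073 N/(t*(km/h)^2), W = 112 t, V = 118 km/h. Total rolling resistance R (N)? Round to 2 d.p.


b*V = 0.0126 * 118 = 1.4868
c*V^2 = 0.00073 * 13924 = 10.16452
R_per_t = 1.8 + 1.4868 + 10.16452 = 13.45132 N/t
R_total = 13.45132 * 112 = 1506.55 N

1506.55


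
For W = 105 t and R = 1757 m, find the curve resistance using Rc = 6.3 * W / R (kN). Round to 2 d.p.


Rc = 6.3 * W / R
Rc = 6.3 * 105 / 1757
Rc = 661.5 / 1757
Rc = 0.38 kN

0.38


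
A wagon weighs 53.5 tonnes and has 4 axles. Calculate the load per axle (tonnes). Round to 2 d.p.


Load per axle = total weight / number of axles
Load = 53.5 / 4
Load = 13.38 tonnes

13.38


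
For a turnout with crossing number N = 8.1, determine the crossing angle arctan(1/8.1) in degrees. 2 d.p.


1/N = 1/8.1 = 0.123457
angle = arctan(0.123457) = 0.122835 rad
angle = 0.122835 * 180/pi = 7.04 degrees

7.04


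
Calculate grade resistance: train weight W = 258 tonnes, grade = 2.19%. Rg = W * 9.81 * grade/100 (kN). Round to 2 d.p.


Rg = W * 9.81 * grade / 100
Rg = 258 * 9.81 * 2.19 / 100
Rg = 2530.98 * 0.0219
Rg = 55.43 kN

55.43


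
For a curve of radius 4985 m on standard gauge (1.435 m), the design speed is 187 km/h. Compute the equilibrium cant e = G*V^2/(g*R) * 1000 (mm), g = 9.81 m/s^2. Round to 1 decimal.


Convert speed: V = 187 / 3.6 = 51.9444 m/s
Apply formula: e = 1.435 * 51.9444^2 / (9.81 * 4985)
e = 1.435 * 2698.2253 / 48902.85
e = 0.079176 m = 79.2 mm

79.2


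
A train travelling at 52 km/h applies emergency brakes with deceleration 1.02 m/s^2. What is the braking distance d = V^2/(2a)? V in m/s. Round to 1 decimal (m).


Convert speed: V = 52 / 3.6 = 14.4444 m/s
V^2 = 208.642
d = 208.642 / (2 * 1.02)
d = 208.642 / 2.04
d = 102.3 m

102.3


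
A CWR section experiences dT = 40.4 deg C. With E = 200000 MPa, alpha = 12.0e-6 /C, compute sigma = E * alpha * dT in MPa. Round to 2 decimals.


sigma = E * alpha * dT
sigma = 200000 * 12.0e-6 * 40.4
sigma = 2.4 * 40.4
sigma = 96.96 MPa

96.96


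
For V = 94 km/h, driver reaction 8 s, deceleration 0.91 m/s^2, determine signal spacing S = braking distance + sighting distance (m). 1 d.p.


V = 94 / 3.6 = 26.1111 m/s
Braking distance = 26.1111^2 / (2*0.91) = 374.61 m
Sighting distance = 26.1111 * 8 = 208.8889 m
S = 374.61 + 208.8889 = 583.5 m

583.5


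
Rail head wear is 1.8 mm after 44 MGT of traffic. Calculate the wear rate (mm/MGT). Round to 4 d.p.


Wear rate = total wear / cumulative tonnage
Rate = 1.8 / 44
Rate = 0.0409 mm/MGT

0.0409


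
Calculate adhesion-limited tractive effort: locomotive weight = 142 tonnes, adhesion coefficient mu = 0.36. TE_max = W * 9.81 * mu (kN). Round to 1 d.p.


TE_max = W * g * mu
TE_max = 142 * 9.81 * 0.36
TE_max = 1393.02 * 0.36
TE_max = 501.5 kN

501.5


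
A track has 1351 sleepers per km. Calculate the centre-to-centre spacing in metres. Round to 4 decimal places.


Spacing = 1000 m / number of sleepers
Spacing = 1000 / 1351
Spacing = 0.7402 m

0.7402


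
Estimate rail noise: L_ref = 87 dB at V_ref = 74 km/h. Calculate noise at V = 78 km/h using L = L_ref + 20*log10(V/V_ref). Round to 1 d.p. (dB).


V/V_ref = 78 / 74 = 1.054054
log10(1.054054) = 0.022863
20 * 0.022863 = 0.4573
L = 87 + 0.4573 = 87.5 dB

87.5


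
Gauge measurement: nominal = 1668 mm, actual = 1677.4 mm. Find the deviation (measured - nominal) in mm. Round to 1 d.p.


Deviation = measured - nominal
Deviation = 1677.4 - 1668
Deviation = 9.4 mm

9.4


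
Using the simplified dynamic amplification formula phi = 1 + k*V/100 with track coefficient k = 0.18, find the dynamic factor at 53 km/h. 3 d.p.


phi = 1 + k * V / 100
phi = 1 + 0.18 * 53 / 100
phi = 1 + 0.0954
phi = 1.095

1.095


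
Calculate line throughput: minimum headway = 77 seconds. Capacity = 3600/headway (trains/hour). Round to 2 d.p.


Capacity = 3600 / headway
Capacity = 3600 / 77
Capacity = 46.75 trains/hour

46.75


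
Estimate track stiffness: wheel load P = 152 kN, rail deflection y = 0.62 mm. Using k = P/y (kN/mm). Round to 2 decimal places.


Track stiffness k = P / y
k = 152 / 0.62
k = 245.16 kN/mm

245.16


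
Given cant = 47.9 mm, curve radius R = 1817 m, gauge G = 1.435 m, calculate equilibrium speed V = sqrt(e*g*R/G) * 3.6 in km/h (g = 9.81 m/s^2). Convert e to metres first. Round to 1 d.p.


Convert cant: e = 47.9 mm = 0.0479 m
V_ms = sqrt(0.0479 * 9.81 * 1817 / 1.435)
V_ms = sqrt(594.987096) = 24.3924 m/s
V = 24.3924 * 3.6 = 87.8 km/h

87.8


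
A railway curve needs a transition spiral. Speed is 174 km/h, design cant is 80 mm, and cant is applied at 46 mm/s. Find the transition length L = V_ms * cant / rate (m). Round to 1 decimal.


Convert speed: V = 174 / 3.6 = 48.3333 m/s
L = 48.3333 * 80 / 46
L = 3866.6667 / 46
L = 84.1 m

84.1


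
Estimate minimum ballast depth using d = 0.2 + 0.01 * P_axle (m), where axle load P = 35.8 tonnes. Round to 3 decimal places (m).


d = 0.2 + 0.01 * 35.8
d = 0.2 + 0.358
d = 0.558 m

0.558


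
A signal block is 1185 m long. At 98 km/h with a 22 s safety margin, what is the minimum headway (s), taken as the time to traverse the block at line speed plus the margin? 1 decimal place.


V = 98 / 3.6 = 27.2222 m/s
Block traversal time = 1185 / 27.2222 = 43.5306 s
Headway = 43.5306 + 22
Headway = 65.5 s

65.5


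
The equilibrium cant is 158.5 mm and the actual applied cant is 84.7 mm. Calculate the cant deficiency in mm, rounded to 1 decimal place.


Cant deficiency = equilibrium cant - actual cant
CD = 158.5 - 84.7
CD = 73.8 mm

73.8


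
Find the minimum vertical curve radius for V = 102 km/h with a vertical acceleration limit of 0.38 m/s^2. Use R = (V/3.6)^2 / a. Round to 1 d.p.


Convert speed: V = 102 / 3.6 = 28.3333 m/s
V^2 = 802.7778 m^2/s^2
R_v = 802.7778 / 0.38
R_v = 2112.6 m

2112.6


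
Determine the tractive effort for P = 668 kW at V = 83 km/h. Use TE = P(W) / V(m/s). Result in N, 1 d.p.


Convert: P = 668 kW = 668000 W
V = 83 / 3.6 = 23.0556 m/s
TE = 668000 / 23.0556
TE = 28973.5 N

28973.5


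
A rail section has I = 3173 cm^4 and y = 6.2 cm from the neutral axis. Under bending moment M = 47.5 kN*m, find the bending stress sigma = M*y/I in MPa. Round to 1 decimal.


Convert units:
M = 47.5 kN*m = 47500000 N*mm
y = 6.2 cm = 62 mm
I = 3173 cm^4 = 31730000 mm^4
sigma = 47500000 * 62 / 31730000
sigma = 92.8 MPa

92.8


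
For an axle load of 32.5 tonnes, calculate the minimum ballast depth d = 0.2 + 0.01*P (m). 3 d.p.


d = 0.2 + 0.01 * 32.5
d = 0.2 + 0.325
d = 0.525 m

0.525


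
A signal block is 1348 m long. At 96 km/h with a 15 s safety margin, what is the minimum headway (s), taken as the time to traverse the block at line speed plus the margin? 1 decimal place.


V = 96 / 3.6 = 26.6667 m/s
Block traversal time = 1348 / 26.6667 = 50.55 s
Headway = 50.55 + 15
Headway = 65.6 s

65.6


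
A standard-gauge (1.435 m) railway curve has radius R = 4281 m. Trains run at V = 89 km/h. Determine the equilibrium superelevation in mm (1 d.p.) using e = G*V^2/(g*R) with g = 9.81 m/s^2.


Convert speed: V = 89 / 3.6 = 24.7222 m/s
Apply formula: e = 1.435 * 24.7222^2 / (9.81 * 4281)
e = 1.435 * 611.1883 / 41996.61
e = 0.020884 m = 20.9 mm

20.9


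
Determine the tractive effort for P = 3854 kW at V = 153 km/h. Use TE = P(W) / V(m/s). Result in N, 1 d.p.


Convert: P = 3854 kW = 3854000 W
V = 153 / 3.6 = 42.5 m/s
TE = 3854000 / 42.5
TE = 90682.4 N

90682.4


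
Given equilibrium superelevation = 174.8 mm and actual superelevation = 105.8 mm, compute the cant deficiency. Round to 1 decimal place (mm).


Cant deficiency = equilibrium cant - actual cant
CD = 174.8 - 105.8
CD = 69.0 mm

69.0


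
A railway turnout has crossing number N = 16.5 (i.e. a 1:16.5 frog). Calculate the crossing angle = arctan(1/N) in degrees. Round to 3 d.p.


1/N = 1/16.5 = 0.060606
angle = arctan(0.060606) = 0.060532 rad
angle = 0.060532 * 180/pi = 3.468 degrees

3.468


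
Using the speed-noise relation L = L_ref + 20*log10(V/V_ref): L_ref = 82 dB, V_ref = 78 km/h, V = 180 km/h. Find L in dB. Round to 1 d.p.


V/V_ref = 180 / 78 = 2.307692
log10(2.307692) = 0.363178
20 * 0.363178 = 7.2636
L = 82 + 7.2636 = 89.3 dB

89.3


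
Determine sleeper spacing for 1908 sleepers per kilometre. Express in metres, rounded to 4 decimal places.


Spacing = 1000 m / number of sleepers
Spacing = 1000 / 1908
Spacing = 0.5241 m

0.5241


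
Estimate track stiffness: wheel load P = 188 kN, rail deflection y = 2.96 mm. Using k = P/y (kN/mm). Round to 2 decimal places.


Track stiffness k = P / y
k = 188 / 2.96
k = 63.51 kN/mm

63.51


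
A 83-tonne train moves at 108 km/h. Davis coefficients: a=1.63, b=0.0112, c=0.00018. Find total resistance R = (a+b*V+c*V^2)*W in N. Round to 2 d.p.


b*V = 0.0112 * 108 = 1.2096
c*V^2 = 0.00018 * 11664 = 2.09952
R_per_t = 1.63 + 1.2096 + 2.09952 = 4.93912 N/t
R_total = 4.93912 * 83 = 409.95 N

409.95


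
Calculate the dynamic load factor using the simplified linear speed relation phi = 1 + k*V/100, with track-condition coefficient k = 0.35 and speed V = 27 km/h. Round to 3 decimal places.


phi = 1 + k * V / 100
phi = 1 + 0.35 * 27 / 100
phi = 1 + 0.0945
phi = 1.095

1.095


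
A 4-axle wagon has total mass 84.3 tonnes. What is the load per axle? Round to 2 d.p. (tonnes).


Load per axle = total weight / number of axles
Load = 84.3 / 4
Load = 21.08 tonnes

21.08


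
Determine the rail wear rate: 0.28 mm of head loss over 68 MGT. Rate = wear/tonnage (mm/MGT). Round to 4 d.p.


Wear rate = total wear / cumulative tonnage
Rate = 0.28 / 68
Rate = 0.0041 mm/MGT

0.0041


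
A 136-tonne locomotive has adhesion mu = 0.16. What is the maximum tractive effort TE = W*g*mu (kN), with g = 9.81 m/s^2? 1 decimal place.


TE_max = W * g * mu
TE_max = 136 * 9.81 * 0.16
TE_max = 1334.16 * 0.16
TE_max = 213.5 kN

213.5


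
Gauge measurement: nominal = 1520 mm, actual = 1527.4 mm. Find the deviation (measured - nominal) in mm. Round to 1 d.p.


Deviation = measured - nominal
Deviation = 1527.4 - 1520
Deviation = 7.4 mm

7.4


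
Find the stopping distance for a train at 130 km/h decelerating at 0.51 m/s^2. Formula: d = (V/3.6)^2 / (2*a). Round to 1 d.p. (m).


Convert speed: V = 130 / 3.6 = 36.1111 m/s
V^2 = 1304.0123
d = 1304.0123 / (2 * 0.51)
d = 1304.0123 / 1.02
d = 1278.4 m

1278.4


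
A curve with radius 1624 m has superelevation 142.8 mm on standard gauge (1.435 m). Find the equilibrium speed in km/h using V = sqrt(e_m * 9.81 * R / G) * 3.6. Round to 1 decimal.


Convert cant: e = 142.8 mm = 0.1428 m
V_ms = sqrt(0.1428 * 9.81 * 1624 / 1.435)
V_ms = sqrt(1585.372566) = 39.8167 m/s
V = 39.8167 * 3.6 = 143.3 km/h

143.3


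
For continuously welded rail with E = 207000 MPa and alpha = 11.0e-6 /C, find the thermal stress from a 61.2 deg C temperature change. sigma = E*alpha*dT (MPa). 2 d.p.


sigma = E * alpha * dT
sigma = 207000 * 11.0e-6 * 61.2
sigma = 2.277 * 61.2
sigma = 139.35 MPa

139.35


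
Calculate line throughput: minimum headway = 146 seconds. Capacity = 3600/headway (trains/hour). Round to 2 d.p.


Capacity = 3600 / headway
Capacity = 3600 / 146
Capacity = 24.66 trains/hour

24.66


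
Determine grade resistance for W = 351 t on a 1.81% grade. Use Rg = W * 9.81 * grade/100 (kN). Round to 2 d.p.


Rg = W * 9.81 * grade / 100
Rg = 351 * 9.81 * 1.81 / 100
Rg = 3443.31 * 0.0181
Rg = 62.32 kN

62.32


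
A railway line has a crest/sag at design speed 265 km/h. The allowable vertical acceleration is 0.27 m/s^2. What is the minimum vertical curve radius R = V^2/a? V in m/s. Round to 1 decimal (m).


Convert speed: V = 265 / 3.6 = 73.6111 m/s
V^2 = 5418.5957 m^2/s^2
R_v = 5418.5957 / 0.27
R_v = 20068.9 m

20068.9


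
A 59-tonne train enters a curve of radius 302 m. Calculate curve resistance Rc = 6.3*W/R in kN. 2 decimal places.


Rc = 6.3 * W / R
Rc = 6.3 * 59 / 302
Rc = 371.7 / 302
Rc = 1.23 kN

1.23


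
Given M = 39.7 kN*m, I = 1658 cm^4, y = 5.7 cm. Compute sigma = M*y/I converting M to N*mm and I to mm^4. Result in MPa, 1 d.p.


Convert units:
M = 39.7 kN*m = 39700000 N*mm
y = 5.7 cm = 57 mm
I = 1658 cm^4 = 16580000 mm^4
sigma = 39700000 * 57 / 16580000
sigma = 136.5 MPa

136.5


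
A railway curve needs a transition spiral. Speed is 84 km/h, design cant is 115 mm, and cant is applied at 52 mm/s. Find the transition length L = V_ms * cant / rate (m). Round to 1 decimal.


Convert speed: V = 84 / 3.6 = 23.3333 m/s
L = 23.3333 * 115 / 52
L = 2683.3333 / 52
L = 51.6 m

51.6


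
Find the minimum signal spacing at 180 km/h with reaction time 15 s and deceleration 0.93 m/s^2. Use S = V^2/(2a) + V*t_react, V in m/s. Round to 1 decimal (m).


V = 180 / 3.6 = 50.0 m/s
Braking distance = 50.0^2 / (2*0.93) = 1344.086 m
Sighting distance = 50.0 * 15 = 750.0 m
S = 1344.086 + 750.0 = 2094.1 m

2094.1


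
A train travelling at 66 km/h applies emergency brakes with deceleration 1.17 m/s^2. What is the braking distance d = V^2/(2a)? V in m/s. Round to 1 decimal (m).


Convert speed: V = 66 / 3.6 = 18.3333 m/s
V^2 = 336.1111
d = 336.1111 / (2 * 1.17)
d = 336.1111 / 2.34
d = 143.6 m

143.6


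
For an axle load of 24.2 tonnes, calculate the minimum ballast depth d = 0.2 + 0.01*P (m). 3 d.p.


d = 0.2 + 0.01 * 24.2
d = 0.2 + 0.242
d = 0.442 m

0.442


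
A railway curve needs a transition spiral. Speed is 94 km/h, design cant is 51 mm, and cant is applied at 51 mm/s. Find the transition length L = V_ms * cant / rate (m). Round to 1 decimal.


Convert speed: V = 94 / 3.6 = 26.1111 m/s
L = 26.1111 * 51 / 51
L = 1331.6667 / 51
L = 26.1 m

26.1


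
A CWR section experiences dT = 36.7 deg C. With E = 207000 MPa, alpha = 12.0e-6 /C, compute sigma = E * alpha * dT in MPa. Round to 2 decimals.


sigma = E * alpha * dT
sigma = 207000 * 12.0e-6 * 36.7
sigma = 2.484 * 36.7
sigma = 91.16 MPa

91.16


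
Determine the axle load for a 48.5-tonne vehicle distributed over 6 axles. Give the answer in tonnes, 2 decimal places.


Load per axle = total weight / number of axles
Load = 48.5 / 6
Load = 8.08 tonnes

8.08


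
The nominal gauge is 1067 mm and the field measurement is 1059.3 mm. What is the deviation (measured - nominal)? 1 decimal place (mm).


Deviation = measured - nominal
Deviation = 1059.3 - 1067
Deviation = -7.7 mm

-7.7


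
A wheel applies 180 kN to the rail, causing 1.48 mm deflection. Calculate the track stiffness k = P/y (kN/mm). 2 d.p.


Track stiffness k = P / y
k = 180 / 1.48
k = 121.62 kN/mm

121.62


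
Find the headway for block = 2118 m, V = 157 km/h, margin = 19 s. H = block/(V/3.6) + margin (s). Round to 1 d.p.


V = 157 / 3.6 = 43.6111 m/s
Block traversal time = 2118 / 43.6111 = 48.5656 s
Headway = 48.5656 + 19
Headway = 67.6 s

67.6


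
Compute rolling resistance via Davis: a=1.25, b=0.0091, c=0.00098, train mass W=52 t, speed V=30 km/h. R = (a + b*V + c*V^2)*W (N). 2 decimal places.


b*V = 0.0091 * 30 = 0.273
c*V^2 = 0.00098 * 900 = 0.882
R_per_t = 1.25 + 0.273 + 0.882 = 2.405 N/t
R_total = 2.405 * 52 = 125.06 N

125.06


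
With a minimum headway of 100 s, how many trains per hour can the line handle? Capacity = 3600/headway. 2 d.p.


Capacity = 3600 / headway
Capacity = 3600 / 100
Capacity = 36.00 trains/hour

36.00


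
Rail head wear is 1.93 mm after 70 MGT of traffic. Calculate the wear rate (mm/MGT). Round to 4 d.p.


Wear rate = total wear / cumulative tonnage
Rate = 1.93 / 70
Rate = 0.0276 mm/MGT

0.0276


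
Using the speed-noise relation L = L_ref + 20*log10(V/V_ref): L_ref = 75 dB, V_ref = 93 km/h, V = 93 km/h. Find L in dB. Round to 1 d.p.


V/V_ref = 93 / 93 = 1.0
log10(1.0) = 0.0
20 * 0.0 = 0.0
L = 75 + 0.0 = 75.0 dB

75.0


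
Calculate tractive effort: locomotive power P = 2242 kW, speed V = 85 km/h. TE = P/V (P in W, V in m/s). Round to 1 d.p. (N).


Convert: P = 2242 kW = 2242000 W
V = 85 / 3.6 = 23.6111 m/s
TE = 2242000 / 23.6111
TE = 94955.3 N

94955.3


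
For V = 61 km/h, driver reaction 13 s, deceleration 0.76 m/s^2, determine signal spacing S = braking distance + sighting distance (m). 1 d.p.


V = 61 / 3.6 = 16.9444 m/s
Braking distance = 16.9444^2 / (2*0.76) = 188.8909 m
Sighting distance = 16.9444 * 13 = 220.2778 m
S = 188.8909 + 220.2778 = 409.2 m

409.2


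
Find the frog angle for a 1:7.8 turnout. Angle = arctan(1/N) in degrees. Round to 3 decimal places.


1/N = 1/7.8 = 0.128205
angle = arctan(0.128205) = 0.12751 rad
angle = 0.12751 * 180/pi = 7.306 degrees

7.306


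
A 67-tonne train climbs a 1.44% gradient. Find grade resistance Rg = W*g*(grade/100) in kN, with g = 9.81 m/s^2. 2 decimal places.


Rg = W * 9.81 * grade / 100
Rg = 67 * 9.81 * 1.44 / 100
Rg = 657.27 * 0.0144
Rg = 9.46 kN

9.46


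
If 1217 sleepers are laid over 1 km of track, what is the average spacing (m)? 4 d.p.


Spacing = 1000 m / number of sleepers
Spacing = 1000 / 1217
Spacing = 0.8217 m

0.8217


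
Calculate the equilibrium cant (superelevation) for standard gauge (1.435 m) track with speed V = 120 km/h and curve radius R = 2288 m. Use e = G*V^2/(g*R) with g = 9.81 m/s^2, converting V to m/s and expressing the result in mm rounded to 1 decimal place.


Convert speed: V = 120 / 3.6 = 33.3333 m/s
Apply formula: e = 1.435 * 33.3333^2 / (9.81 * 2288)
e = 1.435 * 1111.1111 / 22445.28
e = 0.071037 m = 71.0 mm

71.0


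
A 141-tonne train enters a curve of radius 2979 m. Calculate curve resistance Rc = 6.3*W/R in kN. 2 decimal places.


Rc = 6.3 * W / R
Rc = 6.3 * 141 / 2979
Rc = 888.3 / 2979
Rc = 0.30 kN

0.30


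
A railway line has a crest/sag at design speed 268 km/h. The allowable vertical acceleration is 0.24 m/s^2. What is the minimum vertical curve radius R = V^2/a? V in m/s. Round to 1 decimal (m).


Convert speed: V = 268 / 3.6 = 74.4444 m/s
V^2 = 5541.9753 m^2/s^2
R_v = 5541.9753 / 0.24
R_v = 23091.6 m

23091.6


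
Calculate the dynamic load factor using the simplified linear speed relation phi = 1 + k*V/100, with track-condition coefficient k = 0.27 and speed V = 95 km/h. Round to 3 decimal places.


phi = 1 + k * V / 100
phi = 1 + 0.27 * 95 / 100
phi = 1 + 0.2565
phi = 1.257

1.257


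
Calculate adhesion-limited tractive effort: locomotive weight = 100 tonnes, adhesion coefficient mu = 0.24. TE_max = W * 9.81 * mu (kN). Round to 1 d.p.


TE_max = W * g * mu
TE_max = 100 * 9.81 * 0.24
TE_max = 981.0 * 0.24
TE_max = 235.4 kN

235.4


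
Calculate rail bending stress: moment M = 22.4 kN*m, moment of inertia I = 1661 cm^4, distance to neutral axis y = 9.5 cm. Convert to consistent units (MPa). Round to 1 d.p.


Convert units:
M = 22.4 kN*m = 22400000 N*mm
y = 9.5 cm = 95 mm
I = 1661 cm^4 = 16610000 mm^4
sigma = 22400000 * 95 / 16610000
sigma = 128.1 MPa

128.1


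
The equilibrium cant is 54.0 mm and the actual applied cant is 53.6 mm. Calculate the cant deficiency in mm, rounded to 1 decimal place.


Cant deficiency = equilibrium cant - actual cant
CD = 54.0 - 53.6
CD = 0.4 mm

0.4


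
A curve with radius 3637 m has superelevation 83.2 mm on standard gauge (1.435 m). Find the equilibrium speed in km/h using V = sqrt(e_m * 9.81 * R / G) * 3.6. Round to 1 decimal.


Convert cant: e = 83.2 mm = 0.0832 m
V_ms = sqrt(0.0832 * 9.81 * 3637 / 1.435)
V_ms = sqrt(2068.634358) = 45.4822 m/s
V = 45.4822 * 3.6 = 163.7 km/h

163.7


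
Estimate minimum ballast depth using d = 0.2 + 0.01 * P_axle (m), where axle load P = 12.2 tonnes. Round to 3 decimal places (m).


d = 0.2 + 0.01 * 12.2
d = 0.2 + 0.122
d = 0.322 m

0.322


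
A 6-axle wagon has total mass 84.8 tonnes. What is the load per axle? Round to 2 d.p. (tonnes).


Load per axle = total weight / number of axles
Load = 84.8 / 6
Load = 14.13 tonnes

14.13


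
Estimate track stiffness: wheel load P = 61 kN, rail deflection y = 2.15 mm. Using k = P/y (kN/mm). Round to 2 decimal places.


Track stiffness k = P / y
k = 61 / 2.15
k = 28.37 kN/mm

28.37


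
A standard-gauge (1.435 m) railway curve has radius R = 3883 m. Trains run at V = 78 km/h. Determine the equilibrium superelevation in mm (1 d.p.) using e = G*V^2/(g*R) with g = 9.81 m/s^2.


Convert speed: V = 78 / 3.6 = 21.6667 m/s
Apply formula: e = 1.435 * 21.6667^2 / (9.81 * 3883)
e = 1.435 * 469.4444 / 38092.23
e = 0.017685 m = 17.7 mm

17.7


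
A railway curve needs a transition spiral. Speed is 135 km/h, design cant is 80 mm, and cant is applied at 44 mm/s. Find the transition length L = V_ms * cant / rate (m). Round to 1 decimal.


Convert speed: V = 135 / 3.6 = 37.5 m/s
L = 37.5 * 80 / 44
L = 3000.0 / 44
L = 68.2 m

68.2


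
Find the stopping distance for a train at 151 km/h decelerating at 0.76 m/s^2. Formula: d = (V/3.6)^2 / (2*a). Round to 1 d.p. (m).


Convert speed: V = 151 / 3.6 = 41.9444 m/s
V^2 = 1759.3364
d = 1759.3364 / (2 * 0.76)
d = 1759.3364 / 1.52
d = 1157.5 m

1157.5


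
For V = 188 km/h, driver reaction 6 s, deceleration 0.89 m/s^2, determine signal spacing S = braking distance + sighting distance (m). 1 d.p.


V = 188 / 3.6 = 52.2222 m/s
Braking distance = 52.2222^2 / (2*0.89) = 1532.1126 m
Sighting distance = 52.2222 * 6 = 313.3333 m
S = 1532.1126 + 313.3333 = 1845.4 m

1845.4


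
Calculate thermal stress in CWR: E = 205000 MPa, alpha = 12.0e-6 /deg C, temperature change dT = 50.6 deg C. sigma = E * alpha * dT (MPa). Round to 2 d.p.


sigma = E * alpha * dT
sigma = 205000 * 12.0e-6 * 50.6
sigma = 2.46 * 50.6
sigma = 124.48 MPa

124.48


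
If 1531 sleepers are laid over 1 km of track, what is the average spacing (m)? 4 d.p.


Spacing = 1000 m / number of sleepers
Spacing = 1000 / 1531
Spacing = 0.6532 m

0.6532


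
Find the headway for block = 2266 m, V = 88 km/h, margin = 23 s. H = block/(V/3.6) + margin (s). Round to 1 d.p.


V = 88 / 3.6 = 24.4444 m/s
Block traversal time = 2266 / 24.4444 = 92.7 s
Headway = 92.7 + 23
Headway = 115.7 s

115.7


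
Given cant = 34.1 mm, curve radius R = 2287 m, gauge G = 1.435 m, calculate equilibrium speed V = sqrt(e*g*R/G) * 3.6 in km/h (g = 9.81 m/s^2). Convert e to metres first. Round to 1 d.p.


Convert cant: e = 34.1 mm = 0.0341 m
V_ms = sqrt(0.0341 * 9.81 * 2287 / 1.435)
V_ms = sqrt(533.135559) = 23.0897 m/s
V = 23.0897 * 3.6 = 83.1 km/h

83.1


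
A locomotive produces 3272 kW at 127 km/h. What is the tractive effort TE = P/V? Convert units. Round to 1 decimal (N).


Convert: P = 3272 kW = 3272000 W
V = 127 / 3.6 = 35.2778 m/s
TE = 3272000 / 35.2778
TE = 92749.6 N

92749.6


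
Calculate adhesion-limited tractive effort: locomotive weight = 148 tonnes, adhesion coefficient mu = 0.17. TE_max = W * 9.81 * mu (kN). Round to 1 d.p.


TE_max = W * g * mu
TE_max = 148 * 9.81 * 0.17
TE_max = 1451.88 * 0.17
TE_max = 246.8 kN

246.8


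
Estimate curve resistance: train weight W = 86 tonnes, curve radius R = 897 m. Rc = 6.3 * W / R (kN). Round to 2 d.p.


Rc = 6.3 * W / R
Rc = 6.3 * 86 / 897
Rc = 541.8 / 897
Rc = 0.60 kN

0.60


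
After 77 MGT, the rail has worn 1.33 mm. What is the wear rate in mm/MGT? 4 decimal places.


Wear rate = total wear / cumulative tonnage
Rate = 1.33 / 77
Rate = 0.0173 mm/MGT

0.0173


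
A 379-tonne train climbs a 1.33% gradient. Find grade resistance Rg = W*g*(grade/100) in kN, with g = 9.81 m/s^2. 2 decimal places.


Rg = W * 9.81 * grade / 100
Rg = 379 * 9.81 * 1.33 / 100
Rg = 3717.99 * 0.0133
Rg = 49.45 kN

49.45


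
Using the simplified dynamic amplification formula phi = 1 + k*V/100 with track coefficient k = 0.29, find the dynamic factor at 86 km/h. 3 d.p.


phi = 1 + k * V / 100
phi = 1 + 0.29 * 86 / 100
phi = 1 + 0.2494
phi = 1.249

1.249


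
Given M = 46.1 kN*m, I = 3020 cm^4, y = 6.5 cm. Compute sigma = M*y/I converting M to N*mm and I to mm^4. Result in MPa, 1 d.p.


Convert units:
M = 46.1 kN*m = 46100000 N*mm
y = 6.5 cm = 65 mm
I = 3020 cm^4 = 30200000 mm^4
sigma = 46100000 * 65 / 30200000
sigma = 99.2 MPa

99.2


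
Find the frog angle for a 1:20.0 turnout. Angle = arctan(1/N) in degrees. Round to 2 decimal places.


1/N = 1/20.0 = 0.05
angle = arctan(0.05) = 0.049958 rad
angle = 0.049958 * 180/pi = 2.86 degrees

2.86


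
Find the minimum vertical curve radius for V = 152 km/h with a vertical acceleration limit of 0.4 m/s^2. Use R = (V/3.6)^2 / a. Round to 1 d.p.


Convert speed: V = 152 / 3.6 = 42.2222 m/s
V^2 = 1782.716 m^2/s^2
R_v = 1782.716 / 0.4
R_v = 4456.8 m

4456.8


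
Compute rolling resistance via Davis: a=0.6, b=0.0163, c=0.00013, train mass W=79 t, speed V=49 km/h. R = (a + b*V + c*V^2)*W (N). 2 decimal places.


b*V = 0.0163 * 49 = 0.7987
c*V^2 = 0.00013 * 2401 = 0.31213
R_per_t = 0.6 + 0.7987 + 0.31213 = 1.71083 N/t
R_total = 1.71083 * 79 = 135.16 N

135.16


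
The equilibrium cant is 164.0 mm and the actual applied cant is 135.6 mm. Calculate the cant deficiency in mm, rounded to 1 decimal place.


Cant deficiency = equilibrium cant - actual cant
CD = 164.0 - 135.6
CD = 28.4 mm

28.4


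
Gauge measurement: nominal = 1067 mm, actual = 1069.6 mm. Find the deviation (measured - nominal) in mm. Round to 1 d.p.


Deviation = measured - nominal
Deviation = 1069.6 - 1067
Deviation = 2.6 mm

2.6


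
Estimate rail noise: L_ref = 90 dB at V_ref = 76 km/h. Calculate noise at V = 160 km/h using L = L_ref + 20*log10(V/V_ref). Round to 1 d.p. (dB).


V/V_ref = 160 / 76 = 2.105263
log10(2.105263) = 0.323306
20 * 0.323306 = 6.4661
L = 90 + 6.4661 = 96.5 dB

96.5


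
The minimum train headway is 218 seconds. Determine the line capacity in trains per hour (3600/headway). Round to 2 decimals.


Capacity = 3600 / headway
Capacity = 3600 / 218
Capacity = 16.51 trains/hour

16.51


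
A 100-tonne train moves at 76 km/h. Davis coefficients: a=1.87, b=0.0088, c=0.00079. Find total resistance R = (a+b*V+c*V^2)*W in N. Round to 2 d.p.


b*V = 0.0088 * 76 = 0.6688
c*V^2 = 0.00079 * 5776 = 4.56304
R_per_t = 1.87 + 0.6688 + 4.56304 = 7.10184 N/t
R_total = 7.10184 * 100 = 710.18 N

710.18


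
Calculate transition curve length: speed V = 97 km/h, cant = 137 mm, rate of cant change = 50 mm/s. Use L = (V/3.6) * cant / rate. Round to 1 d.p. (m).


Convert speed: V = 97 / 3.6 = 26.9444 m/s
L = 26.9444 * 137 / 50
L = 3691.3889 / 50
L = 73.8 m

73.8


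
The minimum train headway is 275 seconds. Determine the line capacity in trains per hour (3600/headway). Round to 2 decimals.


Capacity = 3600 / headway
Capacity = 3600 / 275
Capacity = 13.09 trains/hour

13.09


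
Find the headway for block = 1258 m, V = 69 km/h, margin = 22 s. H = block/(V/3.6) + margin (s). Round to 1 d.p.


V = 69 / 3.6 = 19.1667 m/s
Block traversal time = 1258 / 19.1667 = 65.6348 s
Headway = 65.6348 + 22
Headway = 87.6 s

87.6


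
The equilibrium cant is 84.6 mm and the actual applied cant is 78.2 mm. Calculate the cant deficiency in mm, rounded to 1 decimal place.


Cant deficiency = equilibrium cant - actual cant
CD = 84.6 - 78.2
CD = 6.4 mm

6.4


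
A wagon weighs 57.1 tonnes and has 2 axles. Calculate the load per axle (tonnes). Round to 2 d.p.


Load per axle = total weight / number of axles
Load = 57.1 / 2
Load = 28.55 tonnes

28.55


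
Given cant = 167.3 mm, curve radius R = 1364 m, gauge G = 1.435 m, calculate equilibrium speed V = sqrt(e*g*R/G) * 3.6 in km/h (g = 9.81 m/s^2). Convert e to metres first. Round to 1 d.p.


Convert cant: e = 167.3 mm = 0.1673 m
V_ms = sqrt(0.1673 * 9.81 * 1364 / 1.435)
V_ms = sqrt(1560.010127) = 39.497 m/s
V = 39.497 * 3.6 = 142.2 km/h

142.2


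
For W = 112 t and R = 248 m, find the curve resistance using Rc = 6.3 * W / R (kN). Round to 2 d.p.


Rc = 6.3 * W / R
Rc = 6.3 * 112 / 248
Rc = 705.6 / 248
Rc = 2.85 kN

2.85


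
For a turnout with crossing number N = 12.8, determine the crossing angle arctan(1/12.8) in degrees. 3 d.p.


1/N = 1/12.8 = 0.078125
angle = arctan(0.078125) = 0.077967 rad
angle = 0.077967 * 180/pi = 4.467 degrees

4.467


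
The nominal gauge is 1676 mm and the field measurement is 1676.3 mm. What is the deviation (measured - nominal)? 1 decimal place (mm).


Deviation = measured - nominal
Deviation = 1676.3 - 1676
Deviation = 0.3 mm

0.3


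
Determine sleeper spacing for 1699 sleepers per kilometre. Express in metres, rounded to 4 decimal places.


Spacing = 1000 m / number of sleepers
Spacing = 1000 / 1699
Spacing = 0.5886 m

0.5886


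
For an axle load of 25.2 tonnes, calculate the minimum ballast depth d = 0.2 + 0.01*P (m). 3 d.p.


d = 0.2 + 0.01 * 25.2
d = 0.2 + 0.252
d = 0.452 m

0.452


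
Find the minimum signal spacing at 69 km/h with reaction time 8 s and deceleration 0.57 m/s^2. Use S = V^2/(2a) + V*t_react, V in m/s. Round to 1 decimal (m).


V = 69 / 3.6 = 19.1667 m/s
Braking distance = 19.1667^2 / (2*0.57) = 322.2466 m
Sighting distance = 19.1667 * 8 = 153.3333 m
S = 322.2466 + 153.3333 = 475.6 m

475.6


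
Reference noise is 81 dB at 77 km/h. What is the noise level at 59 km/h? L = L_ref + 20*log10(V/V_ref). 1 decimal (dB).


V/V_ref = 59 / 77 = 0.766234
log10(0.766234) = -0.115639
20 * -0.115639 = -2.3128
L = 81 + -2.3128 = 78.7 dB

78.7


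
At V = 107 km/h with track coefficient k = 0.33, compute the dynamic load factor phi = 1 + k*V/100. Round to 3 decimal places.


phi = 1 + k * V / 100
phi = 1 + 0.33 * 107 / 100
phi = 1 + 0.3531
phi = 1.353

1.353


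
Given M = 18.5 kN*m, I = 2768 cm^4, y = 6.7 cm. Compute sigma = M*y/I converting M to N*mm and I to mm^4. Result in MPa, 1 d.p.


Convert units:
M = 18.5 kN*m = 18500000 N*mm
y = 6.7 cm = 67 mm
I = 2768 cm^4 = 27680000 mm^4
sigma = 18500000 * 67 / 27680000
sigma = 44.8 MPa

44.8


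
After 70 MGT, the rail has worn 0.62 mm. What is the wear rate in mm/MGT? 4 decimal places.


Wear rate = total wear / cumulative tonnage
Rate = 0.62 / 70
Rate = 0.0089 mm/MGT

0.0089


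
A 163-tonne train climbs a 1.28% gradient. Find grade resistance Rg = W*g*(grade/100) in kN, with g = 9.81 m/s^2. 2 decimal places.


Rg = W * 9.81 * grade / 100
Rg = 163 * 9.81 * 1.28 / 100
Rg = 1599.03 * 0.0128
Rg = 20.47 kN

20.47


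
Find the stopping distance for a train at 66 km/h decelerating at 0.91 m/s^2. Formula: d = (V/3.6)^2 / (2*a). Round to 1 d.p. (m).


Convert speed: V = 66 / 3.6 = 18.3333 m/s
V^2 = 336.1111
d = 336.1111 / (2 * 0.91)
d = 336.1111 / 1.82
d = 184.7 m

184.7


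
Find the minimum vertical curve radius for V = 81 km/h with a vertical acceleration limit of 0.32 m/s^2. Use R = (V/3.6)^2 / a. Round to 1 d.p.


Convert speed: V = 81 / 3.6 = 22.5 m/s
V^2 = 506.25 m^2/s^2
R_v = 506.25 / 0.32
R_v = 1582.0 m

1582.0


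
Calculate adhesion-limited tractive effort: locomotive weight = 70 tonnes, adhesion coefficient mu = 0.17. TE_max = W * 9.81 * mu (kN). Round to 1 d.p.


TE_max = W * g * mu
TE_max = 70 * 9.81 * 0.17
TE_max = 686.7 * 0.17
TE_max = 116.7 kN

116.7


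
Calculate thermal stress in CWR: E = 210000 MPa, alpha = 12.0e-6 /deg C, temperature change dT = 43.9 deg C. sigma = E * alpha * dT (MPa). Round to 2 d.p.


sigma = E * alpha * dT
sigma = 210000 * 12.0e-6 * 43.9
sigma = 2.52 * 43.9
sigma = 110.63 MPa

110.63


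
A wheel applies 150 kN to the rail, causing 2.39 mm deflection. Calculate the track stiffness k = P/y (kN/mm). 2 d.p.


Track stiffness k = P / y
k = 150 / 2.39
k = 62.76 kN/mm

62.76


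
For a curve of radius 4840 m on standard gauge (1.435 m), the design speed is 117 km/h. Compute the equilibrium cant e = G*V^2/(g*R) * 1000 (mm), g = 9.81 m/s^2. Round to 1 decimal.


Convert speed: V = 117 / 3.6 = 32.5 m/s
Apply formula: e = 1.435 * 32.5^2 / (9.81 * 4840)
e = 1.435 * 1056.25 / 47480.4
e = 0.031923 m = 31.9 mm

31.9


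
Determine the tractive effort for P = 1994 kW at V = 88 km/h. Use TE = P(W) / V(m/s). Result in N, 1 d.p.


Convert: P = 1994 kW = 1994000 W
V = 88 / 3.6 = 24.4444 m/s
TE = 1994000 / 24.4444
TE = 81572.7 N

81572.7


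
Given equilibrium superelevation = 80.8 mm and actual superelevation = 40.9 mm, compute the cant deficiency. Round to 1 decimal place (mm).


Cant deficiency = equilibrium cant - actual cant
CD = 80.8 - 40.9
CD = 39.9 mm

39.9


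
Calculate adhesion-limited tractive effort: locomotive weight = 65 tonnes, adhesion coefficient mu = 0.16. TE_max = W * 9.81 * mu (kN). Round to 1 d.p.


TE_max = W * g * mu
TE_max = 65 * 9.81 * 0.16
TE_max = 637.65 * 0.16
TE_max = 102.0 kN

102.0


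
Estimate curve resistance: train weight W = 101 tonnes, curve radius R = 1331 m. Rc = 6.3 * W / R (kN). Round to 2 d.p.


Rc = 6.3 * W / R
Rc = 6.3 * 101 / 1331
Rc = 636.3 / 1331
Rc = 0.48 kN

0.48


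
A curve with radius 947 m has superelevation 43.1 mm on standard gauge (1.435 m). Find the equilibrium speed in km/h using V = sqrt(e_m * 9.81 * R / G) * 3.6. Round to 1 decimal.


Convert cant: e = 43.1 mm = 0.0431 m
V_ms = sqrt(0.0431 * 9.81 * 947 / 1.435)
V_ms = sqrt(279.025796) = 16.7041 m/s
V = 16.7041 * 3.6 = 60.1 km/h

60.1


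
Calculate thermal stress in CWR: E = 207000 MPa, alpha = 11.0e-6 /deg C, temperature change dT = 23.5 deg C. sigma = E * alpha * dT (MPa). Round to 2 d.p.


sigma = E * alpha * dT
sigma = 207000 * 11.0e-6 * 23.5
sigma = 2.277 * 23.5
sigma = 53.51 MPa

53.51


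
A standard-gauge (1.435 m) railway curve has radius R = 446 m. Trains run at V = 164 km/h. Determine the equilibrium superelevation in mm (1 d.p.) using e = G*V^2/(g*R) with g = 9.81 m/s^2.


Convert speed: V = 164 / 3.6 = 45.5556 m/s
Apply formula: e = 1.435 * 45.5556^2 / (9.81 * 446)
e = 1.435 * 2075.3086 / 4375.26
e = 0.680661 m = 680.7 mm

680.7


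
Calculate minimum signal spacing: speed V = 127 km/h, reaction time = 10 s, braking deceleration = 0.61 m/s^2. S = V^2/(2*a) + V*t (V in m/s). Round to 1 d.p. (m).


V = 127 / 3.6 = 35.2778 m/s
Braking distance = 35.2778^2 / (2*0.61) = 1020.0997 m
Sighting distance = 35.2778 * 10 = 352.7778 m
S = 1020.0997 + 352.7778 = 1372.9 m

1372.9


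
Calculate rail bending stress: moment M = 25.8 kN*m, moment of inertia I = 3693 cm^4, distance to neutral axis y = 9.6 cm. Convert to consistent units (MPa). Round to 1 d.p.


Convert units:
M = 25.8 kN*m = 25800000 N*mm
y = 9.6 cm = 96 mm
I = 3693 cm^4 = 36930000 mm^4
sigma = 25800000 * 96 / 36930000
sigma = 67.1 MPa

67.1


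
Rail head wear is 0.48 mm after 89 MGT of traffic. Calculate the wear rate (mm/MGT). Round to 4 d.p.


Wear rate = total wear / cumulative tonnage
Rate = 0.48 / 89
Rate = 0.0054 mm/MGT

0.0054


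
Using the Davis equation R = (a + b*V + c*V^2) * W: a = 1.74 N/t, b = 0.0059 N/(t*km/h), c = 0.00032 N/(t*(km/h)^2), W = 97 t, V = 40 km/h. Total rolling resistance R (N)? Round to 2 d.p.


b*V = 0.0059 * 40 = 0.236
c*V^2 = 0.00032 * 1600 = 0.512
R_per_t = 1.74 + 0.236 + 0.512 = 2.488 N/t
R_total = 2.488 * 97 = 241.34 N

241.34


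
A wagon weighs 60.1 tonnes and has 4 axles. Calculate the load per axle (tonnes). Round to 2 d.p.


Load per axle = total weight / number of axles
Load = 60.1 / 4
Load = 15.03 tonnes

15.03


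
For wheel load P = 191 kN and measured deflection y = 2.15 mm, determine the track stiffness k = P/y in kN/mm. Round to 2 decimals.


Track stiffness k = P / y
k = 191 / 2.15
k = 88.84 kN/mm

88.84


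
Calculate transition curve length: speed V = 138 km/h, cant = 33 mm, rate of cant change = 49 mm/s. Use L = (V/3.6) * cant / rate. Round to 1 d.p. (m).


Convert speed: V = 138 / 3.6 = 38.3333 m/s
L = 38.3333 * 33 / 49
L = 1265.0 / 49
L = 25.8 m

25.8


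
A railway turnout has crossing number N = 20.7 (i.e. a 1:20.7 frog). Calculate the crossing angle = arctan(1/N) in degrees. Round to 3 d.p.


1/N = 1/20.7 = 0.048309
angle = arctan(0.048309) = 0.048272 rad
angle = 0.048272 * 180/pi = 2.766 degrees

2.766


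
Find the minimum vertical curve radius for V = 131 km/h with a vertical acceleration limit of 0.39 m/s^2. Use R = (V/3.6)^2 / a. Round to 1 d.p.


Convert speed: V = 131 / 3.6 = 36.3889 m/s
V^2 = 1324.1512 m^2/s^2
R_v = 1324.1512 / 0.39
R_v = 3395.3 m

3395.3


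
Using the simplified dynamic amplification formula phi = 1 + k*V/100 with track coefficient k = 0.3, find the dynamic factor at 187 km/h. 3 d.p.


phi = 1 + k * V / 100
phi = 1 + 0.3 * 187 / 100
phi = 1 + 0.561
phi = 1.561

1.561


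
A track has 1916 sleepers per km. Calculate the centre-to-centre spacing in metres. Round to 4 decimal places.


Spacing = 1000 m / number of sleepers
Spacing = 1000 / 1916
Spacing = 0.5219 m

0.5219


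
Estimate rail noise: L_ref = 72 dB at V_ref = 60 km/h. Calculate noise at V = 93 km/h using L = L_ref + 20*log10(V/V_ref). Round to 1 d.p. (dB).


V/V_ref = 93 / 60 = 1.55
log10(1.55) = 0.190332
20 * 0.190332 = 3.8066
L = 72 + 3.8066 = 75.8 dB

75.8


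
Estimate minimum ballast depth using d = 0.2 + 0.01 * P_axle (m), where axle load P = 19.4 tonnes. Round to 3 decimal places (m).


d = 0.2 + 0.01 * 19.4
d = 0.2 + 0.194
d = 0.394 m

0.394


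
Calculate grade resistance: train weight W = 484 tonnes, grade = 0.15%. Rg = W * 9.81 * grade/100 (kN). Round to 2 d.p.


Rg = W * 9.81 * grade / 100
Rg = 484 * 9.81 * 0.15 / 100
Rg = 4748.04 * 0.0015
Rg = 7.12 kN

7.12


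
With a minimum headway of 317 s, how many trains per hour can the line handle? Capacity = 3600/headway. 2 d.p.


Capacity = 3600 / headway
Capacity = 3600 / 317
Capacity = 11.36 trains/hour

11.36


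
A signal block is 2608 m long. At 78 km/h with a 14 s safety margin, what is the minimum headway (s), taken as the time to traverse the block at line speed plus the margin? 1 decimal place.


V = 78 / 3.6 = 21.6667 m/s
Block traversal time = 2608 / 21.6667 = 120.3692 s
Headway = 120.3692 + 14
Headway = 134.4 s

134.4


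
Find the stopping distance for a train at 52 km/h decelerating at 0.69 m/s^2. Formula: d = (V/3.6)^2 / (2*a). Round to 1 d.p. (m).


Convert speed: V = 52 / 3.6 = 14.4444 m/s
V^2 = 208.642
d = 208.642 / (2 * 0.69)
d = 208.642 / 1.38
d = 151.2 m

151.2


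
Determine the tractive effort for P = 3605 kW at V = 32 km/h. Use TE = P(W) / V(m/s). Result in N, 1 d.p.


Convert: P = 3605 kW = 3605000 W
V = 32 / 3.6 = 8.8889 m/s
TE = 3605000 / 8.8889
TE = 405562.5 N

405562.5


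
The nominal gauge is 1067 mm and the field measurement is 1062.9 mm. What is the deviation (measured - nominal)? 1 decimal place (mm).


Deviation = measured - nominal
Deviation = 1062.9 - 1067
Deviation = -4.1 mm

-4.1


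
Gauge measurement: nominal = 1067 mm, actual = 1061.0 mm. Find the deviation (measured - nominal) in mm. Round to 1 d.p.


Deviation = measured - nominal
Deviation = 1061.0 - 1067
Deviation = -6.0 mm

-6.0


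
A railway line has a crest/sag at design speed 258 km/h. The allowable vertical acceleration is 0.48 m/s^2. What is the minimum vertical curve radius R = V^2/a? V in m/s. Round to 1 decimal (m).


Convert speed: V = 258 / 3.6 = 71.6667 m/s
V^2 = 5136.1111 m^2/s^2
R_v = 5136.1111 / 0.48
R_v = 10700.2 m

10700.2


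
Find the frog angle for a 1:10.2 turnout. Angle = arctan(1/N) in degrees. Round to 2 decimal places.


1/N = 1/10.2 = 0.098039
angle = arctan(0.098039) = 0.097727 rad
angle = 0.097727 * 180/pi = 5.60 degrees

5.60


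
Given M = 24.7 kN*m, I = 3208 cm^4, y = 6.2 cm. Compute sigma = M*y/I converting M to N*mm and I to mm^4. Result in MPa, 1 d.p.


Convert units:
M = 24.7 kN*m = 24700000 N*mm
y = 6.2 cm = 62 mm
I = 3208 cm^4 = 32080000 mm^4
sigma = 24700000 * 62 / 32080000
sigma = 47.7 MPa

47.7


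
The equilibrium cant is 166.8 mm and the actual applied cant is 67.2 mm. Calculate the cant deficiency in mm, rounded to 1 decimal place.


Cant deficiency = equilibrium cant - actual cant
CD = 166.8 - 67.2
CD = 99.6 mm

99.6
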